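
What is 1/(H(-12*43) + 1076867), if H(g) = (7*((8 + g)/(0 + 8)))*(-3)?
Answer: 2/2156401 ≈ 9.2747e-7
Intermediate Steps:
H(g) = -21 - 21*g/8 (H(g) = (7*((8 + g)/8))*(-3) = (7*((8 + g)*(⅛)))*(-3) = (7*(1 + g/8))*(-3) = (7 + 7*g/8)*(-3) = -21 - 21*g/8)
1/(H(-12*43) + 1076867) = 1/((-21 - (-63)*43/2) + 1076867) = 1/((-21 - 21/8*(-516)) + 1076867) = 1/((-21 + 2709/2) + 1076867) = 1/(2667/2 + 1076867) = 1/(2156401/2) = 2/2156401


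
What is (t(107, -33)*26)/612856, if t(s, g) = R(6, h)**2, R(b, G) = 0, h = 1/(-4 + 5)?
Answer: 0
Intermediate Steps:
h = 1 (h = 1/1 = 1)
t(s, g) = 0 (t(s, g) = 0**2 = 0)
(t(107, -33)*26)/612856 = (0*26)/612856 = 0*(1/612856) = 0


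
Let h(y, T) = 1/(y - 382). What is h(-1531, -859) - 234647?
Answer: -448879712/1913 ≈ -2.3465e+5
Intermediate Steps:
h(y, T) = 1/(-382 + y)
h(-1531, -859) - 234647 = 1/(-382 - 1531) - 234647 = 1/(-1913) - 234647 = -1/1913 - 234647 = -448879712/1913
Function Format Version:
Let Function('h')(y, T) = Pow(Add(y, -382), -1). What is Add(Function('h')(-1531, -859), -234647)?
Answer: Rational(-448879712, 1913) ≈ -2.3465e+5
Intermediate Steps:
Function('h')(y, T) = Pow(Add(-382, y), -1)
Add(Function('h')(-1531, -859), -234647) = Add(Pow(Add(-382, -1531), -1), -234647) = Add(Pow(-1913, -1), -234647) = Add(Rational(-1, 1913), -234647) = Rational(-448879712, 1913)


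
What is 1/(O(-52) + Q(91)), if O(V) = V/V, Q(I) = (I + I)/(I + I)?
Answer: ½ ≈ 0.50000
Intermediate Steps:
Q(I) = 1 (Q(I) = (2*I)/((2*I)) = (2*I)*(1/(2*I)) = 1)
O(V) = 1
1/(O(-52) + Q(91)) = 1/(1 + 1) = 1/2 = ½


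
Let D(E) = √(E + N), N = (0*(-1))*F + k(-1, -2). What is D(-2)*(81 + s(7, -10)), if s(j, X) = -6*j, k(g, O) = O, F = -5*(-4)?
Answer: 78*I ≈ 78.0*I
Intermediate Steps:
F = 20
N = -2 (N = (0*(-1))*20 - 2 = 0*20 - 2 = 0 - 2 = -2)
D(E) = √(-2 + E) (D(E) = √(E - 2) = √(-2 + E))
D(-2)*(81 + s(7, -10)) = √(-2 - 2)*(81 - 6*7) = √(-4)*(81 - 42) = (2*I)*39 = 78*I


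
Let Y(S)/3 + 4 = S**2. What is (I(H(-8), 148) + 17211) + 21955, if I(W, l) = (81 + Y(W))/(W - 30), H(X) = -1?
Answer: 1214074/31 ≈ 39164.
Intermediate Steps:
Y(S) = -12 + 3*S**2
I(W, l) = (69 + 3*W**2)/(-30 + W) (I(W, l) = (81 + (-12 + 3*W**2))/(W - 30) = (69 + 3*W**2)/(-30 + W))
(I(H(-8), 148) + 17211) + 21955 = (3*(23 + (-1)**2)/(-30 - 1) + 17211) + 21955 = (3*(23 + 1)/(-31) + 17211) + 21955 = (3*(-1/31)*24 + 17211) + 21955 = (-72/31 + 17211) + 21955 = 533469/31 + 21955 = 1214074/31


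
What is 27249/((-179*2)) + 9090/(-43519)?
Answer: -1189103451/15579802 ≈ -76.323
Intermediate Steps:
27249/((-179*2)) + 9090/(-43519) = 27249/(-358) + 9090*(-1/43519) = 27249*(-1/358) - 9090/43519 = -27249/358 - 9090/43519 = -1189103451/15579802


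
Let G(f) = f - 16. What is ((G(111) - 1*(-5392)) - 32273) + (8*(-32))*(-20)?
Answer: -21666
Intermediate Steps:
G(f) = -16 + f
((G(111) - 1*(-5392)) - 32273) + (8*(-32))*(-20) = (((-16 + 111) - 1*(-5392)) - 32273) + (8*(-32))*(-20) = ((95 + 5392) - 32273) - 256*(-20) = (5487 - 32273) + 5120 = -26786 + 5120 = -21666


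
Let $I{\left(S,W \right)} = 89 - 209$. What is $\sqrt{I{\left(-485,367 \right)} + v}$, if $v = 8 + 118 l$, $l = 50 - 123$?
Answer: $i \sqrt{8726} \approx 93.413 i$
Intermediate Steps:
$l = -73$ ($l = 50 - 123 = -73$)
$I{\left(S,W \right)} = -120$
$v = -8606$ ($v = 8 + 118 \left(-73\right) = 8 - 8614 = -8606$)
$\sqrt{I{\left(-485,367 \right)} + v} = \sqrt{-120 - 8606} = \sqrt{-8726} = i \sqrt{8726}$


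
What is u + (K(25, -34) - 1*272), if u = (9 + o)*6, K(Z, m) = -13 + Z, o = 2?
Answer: -194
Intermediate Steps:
u = 66 (u = (9 + 2)*6 = 11*6 = 66)
u + (K(25, -34) - 1*272) = 66 + ((-13 + 25) - 1*272) = 66 + (12 - 272) = 66 - 260 = -194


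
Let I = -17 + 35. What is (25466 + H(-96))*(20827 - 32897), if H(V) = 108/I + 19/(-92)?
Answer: -14142449175/46 ≈ -3.0744e+8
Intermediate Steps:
I = 18
H(V) = 533/92 (H(V) = 108/18 + 19/(-92) = 108*(1/18) + 19*(-1/92) = 6 - 19/92 = 533/92)
(25466 + H(-96))*(20827 - 32897) = (25466 + 533/92)*(20827 - 32897) = (2343405/92)*(-12070) = -14142449175/46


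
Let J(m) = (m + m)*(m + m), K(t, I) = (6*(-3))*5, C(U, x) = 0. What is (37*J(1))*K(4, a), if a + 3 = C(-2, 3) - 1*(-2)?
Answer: -13320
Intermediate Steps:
a = -1 (a = -3 + (0 - 1*(-2)) = -3 + (0 + 2) = -3 + 2 = -1)
K(t, I) = -90 (K(t, I) = -18*5 = -90)
J(m) = 4*m² (J(m) = (2*m)*(2*m) = 4*m²)
(37*J(1))*K(4, a) = (37*(4*1²))*(-90) = (37*(4*1))*(-90) = (37*4)*(-90) = 148*(-90) = -13320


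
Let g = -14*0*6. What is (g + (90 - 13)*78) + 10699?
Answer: 16705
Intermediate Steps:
g = 0 (g = 0*6 = 0)
(g + (90 - 13)*78) + 10699 = (0 + (90 - 13)*78) + 10699 = (0 + 77*78) + 10699 = (0 + 6006) + 10699 = 6006 + 10699 = 16705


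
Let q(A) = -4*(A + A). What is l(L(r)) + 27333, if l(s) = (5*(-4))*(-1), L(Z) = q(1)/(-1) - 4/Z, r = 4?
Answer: 27353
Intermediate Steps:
q(A) = -8*A
L(Z) = 8 - 4/Z (L(Z) = -8*1/(-1) - 4/Z = -8*(-1) - 4/Z = 8 - 4/Z)
l(s) = 20 (l(s) = -20*(-1) = 20)
l(L(r)) + 27333 = 20 + 27333 = 27353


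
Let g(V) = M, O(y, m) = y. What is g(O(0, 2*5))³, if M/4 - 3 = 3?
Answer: 13824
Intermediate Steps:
M = 24 (M = 12 + 4*3 = 12 + 12 = 24)
g(V) = 24
g(O(0, 2*5))³ = 24³ = 13824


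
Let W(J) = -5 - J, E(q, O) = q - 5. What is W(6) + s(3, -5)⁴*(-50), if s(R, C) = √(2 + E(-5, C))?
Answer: -3211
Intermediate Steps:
E(q, O) = -5 + q
s(R, C) = 2*I*√2 (s(R, C) = √(2 + (-5 - 5)) = √(2 - 10) = √(-8) = 2*I*√2)
W(6) + s(3, -5)⁴*(-50) = (-5 - 1*6) + (2*I*√2)⁴*(-50) = (-5 - 6) + 64*(-50) = -11 - 3200 = -3211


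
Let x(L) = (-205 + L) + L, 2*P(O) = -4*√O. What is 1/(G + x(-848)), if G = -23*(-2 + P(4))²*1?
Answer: -1/2729 ≈ -0.00036643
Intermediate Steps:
P(O) = -2*√O (P(O) = (-4*√O)/2 = -2*√O)
G = -828 (G = -23*(-2 - 2*√4)²*1 = -23*(-2 - 2*2)²*1 = -23*(-2 - 4)²*1 = -23*(-6)²*1 = -23*36*1 = -828*1 = -828)
x(L) = -205 + 2*L
1/(G + x(-848)) = 1/(-828 + (-205 + 2*(-848))) = 1/(-828 + (-205 - 1696)) = 1/(-828 - 1901) = 1/(-2729) = -1/2729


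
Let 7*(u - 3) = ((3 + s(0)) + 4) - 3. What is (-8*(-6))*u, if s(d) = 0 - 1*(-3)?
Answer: 192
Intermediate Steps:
s(d) = 3 (s(d) = 0 + 3 = 3)
u = 4 (u = 3 + (((3 + 3) + 4) - 3)/7 = 3 + ((6 + 4) - 3)/7 = 3 + (10 - 3)/7 = 3 + (⅐)*7 = 3 + 1 = 4)
(-8*(-6))*u = -8*(-6)*4 = 48*4 = 192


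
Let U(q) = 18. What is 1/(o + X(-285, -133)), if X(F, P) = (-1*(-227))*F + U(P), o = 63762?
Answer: -1/915 ≈ -0.0010929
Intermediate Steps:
X(F, P) = 18 + 227*F (X(F, P) = (-1*(-227))*F + 18 = 227*F + 18 = 18 + 227*F)
1/(o + X(-285, -133)) = 1/(63762 + (18 + 227*(-285))) = 1/(63762 + (18 - 64695)) = 1/(63762 - 64677) = 1/(-915) = -1/915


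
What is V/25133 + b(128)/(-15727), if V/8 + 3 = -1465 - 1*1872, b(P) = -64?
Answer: -418616928/395266691 ≈ -1.0591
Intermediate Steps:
V = -26720 (V = -24 + 8*(-1465 - 1*1872) = -24 + 8*(-1465 - 1872) = -24 + 8*(-3337) = -24 - 26696 = -26720)
V/25133 + b(128)/(-15727) = -26720/25133 - 64/(-15727) = -26720*1/25133 - 64*(-1/15727) = -26720/25133 + 64/15727 = -418616928/395266691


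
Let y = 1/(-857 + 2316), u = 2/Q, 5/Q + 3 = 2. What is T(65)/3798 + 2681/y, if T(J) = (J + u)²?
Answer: 371404530379/94950 ≈ 3.9116e+6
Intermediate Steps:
Q = -5 (Q = 5/(-3 + 2) = 5/(-1) = 5*(-1) = -5)
u = -⅖ (u = 2/(-5) = 2*(-⅕) = -⅖ ≈ -0.40000)
y = 1/1459 ≈ 0.00068540
T(J) = (-⅖ + J)² (T(J) = (J - ⅖)² = (-⅖ + J)²)
T(65)/3798 + 2681/y = ((-2 + 5*65)²/25)/3798 + 2681/(1/1459) = ((-2 + 325)²/25)*(1/3798) + 2681*1459 = ((1/25)*323²)*(1/3798) + 3911579 = ((1/25)*104329)*(1/3798) + 3911579 = (104329/25)*(1/3798) + 3911579 = 104329/94950 + 3911579 = 371404530379/94950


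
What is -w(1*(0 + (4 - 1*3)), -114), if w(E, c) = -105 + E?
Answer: 104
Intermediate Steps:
-w(1*(0 + (4 - 1*3)), -114) = -(-105 + 1*(0 + (4 - 1*3))) = -(-105 + 1*(0 + (4 - 3))) = -(-105 + 1*(0 + 1)) = -(-105 + 1*1) = -(-105 + 1) = -1*(-104) = 104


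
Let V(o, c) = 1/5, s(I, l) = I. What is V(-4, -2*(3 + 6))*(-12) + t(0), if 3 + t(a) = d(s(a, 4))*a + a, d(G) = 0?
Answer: -27/5 ≈ -5.4000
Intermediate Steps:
V(o, c) = 1/5
t(a) = -3 + a (t(a) = -3 + (0*a + a) = -3 + (0 + a) = -3 + a)
V(-4, -2*(3 + 6))*(-12) + t(0) = (1/5)*(-12) + (-3 + 0) = -12/5 - 3 = -27/5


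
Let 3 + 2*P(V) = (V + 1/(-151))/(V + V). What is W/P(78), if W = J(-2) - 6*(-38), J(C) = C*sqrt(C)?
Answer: -10741536/58891 + 94224*I*sqrt(2)/58891 ≈ -182.4 + 2.2627*I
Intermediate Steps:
P(V) = -3/2 + (-1/151 + V)/(4*V) (P(V) = -3/2 + ((V + 1/(-151))/(V + V))/2 = -3/2 + ((V - 1/151)/((2*V)))/2 = -3/2 + ((-1/151 + V)*(1/(2*V)))/2 = -3/2 + ((-1/151 + V)/(2*V))/2 = -3/2 + (-1/151 + V)/(4*V))
J(C) = C**(3/2)
W = 228 - 2*I*sqrt(2) (W = (-2)**(3/2) - 6*(-38) = -2*I*sqrt(2) + 228 = 228 - 2*I*sqrt(2) ≈ 228.0 - 2.8284*I)
W/P(78) = (228 - 2*I*sqrt(2))/(((1/604)*(-1 - 755*78)/78)) = (228 - 2*I*sqrt(2))/(((1/604)*(1/78)*(-1 - 58890))) = (228 - 2*I*sqrt(2))/(((1/604)*(1/78)*(-58891))) = (228 - 2*I*sqrt(2))/(-58891/47112) = (228 - 2*I*sqrt(2))*(-47112/58891) = -10741536/58891 + 94224*I*sqrt(2)/58891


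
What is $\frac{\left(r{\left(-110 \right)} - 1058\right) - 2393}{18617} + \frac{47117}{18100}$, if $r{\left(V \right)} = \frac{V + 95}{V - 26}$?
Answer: $\frac{27700346901}{11456901800} \approx 2.4178$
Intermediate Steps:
$r{\left(V \right)} = \frac{95 + V}{-26 + V}$
$\frac{\left(r{\left(-110 \right)} - 1058\right) - 2393}{18617} + \frac{47117}{18100} = \frac{\left(\frac{95 - 110}{-26 - 110} - 1058\right) - 2393}{18617} + \frac{47117}{18100} = \left(\left(\frac{1}{-136} \left(-15\right) - 1058\right) - 2393\right) \frac{1}{18617} + 47117 \cdot \frac{1}{18100} = \left(\left(\left(- \frac{1}{136}\right) \left(-15\right) - 1058\right) - 2393\right) \frac{1}{18617} + \frac{47117}{18100} = \left(\left(\frac{15}{136} - 1058\right) - 2393\right) \frac{1}{18617} + \frac{47117}{18100} = \left(- \frac{143873}{136} - 2393\right) \frac{1}{18617} + \frac{47117}{18100} = \left(- \frac{469321}{136}\right) \frac{1}{18617} + \frac{47117}{18100} = - \frac{469321}{2531912} + \frac{47117}{18100} = \frac{27700346901}{11456901800}$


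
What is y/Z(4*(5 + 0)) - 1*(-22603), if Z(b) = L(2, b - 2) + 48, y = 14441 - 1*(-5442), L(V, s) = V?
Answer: 1150033/50 ≈ 23001.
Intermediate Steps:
y = 19883 (y = 14441 + 5442 = 19883)
Z(b) = 50 (Z(b) = 2 + 48 = 50)
y/Z(4*(5 + 0)) - 1*(-22603) = 19883/50 - 1*(-22603) = 19883*(1/50) + 22603 = 19883/50 + 22603 = 1150033/50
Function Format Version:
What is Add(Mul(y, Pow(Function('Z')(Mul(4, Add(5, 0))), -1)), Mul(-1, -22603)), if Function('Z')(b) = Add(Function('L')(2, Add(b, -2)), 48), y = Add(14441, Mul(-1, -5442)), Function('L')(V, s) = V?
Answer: Rational(1150033, 50) ≈ 23001.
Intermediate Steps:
y = 19883 (y = Add(14441, 5442) = 19883)
Function('Z')(b) = 50 (Function('Z')(b) = Add(2, 48) = 50)
Add(Mul(y, Pow(Function('Z')(Mul(4, Add(5, 0))), -1)), Mul(-1, -22603)) = Add(Mul(19883, Pow(50, -1)), Mul(-1, -22603)) = Add(Mul(19883, Rational(1, 50)), 22603) = Add(Rational(19883, 50), 22603) = Rational(1150033, 50)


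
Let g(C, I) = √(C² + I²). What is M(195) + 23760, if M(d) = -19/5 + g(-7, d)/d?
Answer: 118781/5 + √38074/195 ≈ 23757.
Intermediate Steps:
M(d) = -19/5 + √(49 + d²)/d (M(d) = -19/5 + √((-7)² + d²)/d = -19*⅕ + √(49 + d²)/d = -19/5 + √(49 + d²)/d)
M(195) + 23760 = (-19/5 + √(49 + 195²)/195) + 23760 = (-19/5 + √(49 + 38025)/195) + 23760 = (-19/5 + √38074/195) + 23760 = 118781/5 + √38074/195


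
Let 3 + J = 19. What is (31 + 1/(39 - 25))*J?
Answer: 3480/7 ≈ 497.14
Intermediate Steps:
J = 16 (J = -3 + 19 = 16)
(31 + 1/(39 - 25))*J = (31 + 1/(39 - 25))*16 = (31 + 1/14)*16 = (435/14)*16 = 3480/7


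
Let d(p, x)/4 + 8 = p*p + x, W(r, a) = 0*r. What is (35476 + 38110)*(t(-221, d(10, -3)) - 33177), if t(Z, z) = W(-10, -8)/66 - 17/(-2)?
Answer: -2440737241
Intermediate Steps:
W(r, a) = 0
d(p, x) = -32 + 4*x + 4*p² (d(p, x) = -32 + 4*(p*p + x) = -32 + 4*(p² + x) = -32 + 4*(x + p²) = -32 + (4*x + 4*p²) = -32 + 4*x + 4*p²)
t(Z, z) = 17/2 (t(Z, z) = 0/66 - 17/(-2) = 0*(1/66) - 17*(-½) = 0 + 17/2 = 17/2)
(35476 + 38110)*(t(-221, d(10, -3)) - 33177) = (35476 + 38110)*(17/2 - 33177) = 73586*(-66337/2) = -2440737241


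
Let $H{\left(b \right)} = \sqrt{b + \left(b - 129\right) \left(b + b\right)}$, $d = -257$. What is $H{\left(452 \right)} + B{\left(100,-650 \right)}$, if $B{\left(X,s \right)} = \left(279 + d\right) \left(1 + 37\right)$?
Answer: $836 + 2 \sqrt{73111} \approx 1376.8$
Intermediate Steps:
$H{\left(b \right)} = \sqrt{b + 2 b \left(-129 + b\right)}$ ($H{\left(b \right)} = \sqrt{b + \left(-129 + b\right) 2 b} = \sqrt{b + 2 b \left(-129 + b\right)}$)
$B{\left(X,s \right)} = 836$ ($B{\left(X,s \right)} = \left(279 - 257\right) \left(1 + 37\right) = 22 \cdot 38 = 836$)
$H{\left(452 \right)} + B{\left(100,-650 \right)} = \sqrt{452 \left(-257 + 2 \cdot 452\right)} + 836 = \sqrt{452 \left(-257 + 904\right)} + 836 = \sqrt{452 \cdot 647} + 836 = \sqrt{292444} + 836 = 2 \sqrt{73111} + 836 = 836 + 2 \sqrt{73111}$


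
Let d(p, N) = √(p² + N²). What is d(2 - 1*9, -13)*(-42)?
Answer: -42*√218 ≈ -620.12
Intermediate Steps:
d(p, N) = √(N² + p²)
d(2 - 1*9, -13)*(-42) = √((-13)² + (2 - 1*9)²)*(-42) = √(169 + (2 - 9)²)*(-42) = √(169 + (-7)²)*(-42) = √(169 + 49)*(-42) = √218*(-42) = -42*√218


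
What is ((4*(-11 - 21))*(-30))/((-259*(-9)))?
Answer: 1280/777 ≈ 1.6474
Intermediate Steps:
((4*(-11 - 21))*(-30))/((-259*(-9))) = ((4*(-32))*(-30))/2331 = -128*(-30)*(1/2331) = 3840*(1/2331) = 1280/777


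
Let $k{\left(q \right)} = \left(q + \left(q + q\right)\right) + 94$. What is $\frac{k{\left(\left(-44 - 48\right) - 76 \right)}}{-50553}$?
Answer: $\frac{10}{1233} \approx 0.0081103$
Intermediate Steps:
$k{\left(q \right)} = 94 + 3 q$ ($k{\left(q \right)} = \left(q + 2 q\right) + 94 = 3 q + 94 = 94 + 3 q$)
$\frac{k{\left(\left(-44 - 48\right) - 76 \right)}}{-50553} = \frac{94 + 3 \left(\left(-44 - 48\right) - 76\right)}{-50553} = \left(94 + 3 \left(-92 - 76\right)\right) \left(- \frac{1}{50553}\right) = \left(94 + 3 \left(-168\right)\right) \left(- \frac{1}{50553}\right) = \left(94 - 504\right) \left(- \frac{1}{50553}\right) = \left(-410\right) \left(- \frac{1}{50553}\right) = \frac{10}{1233}$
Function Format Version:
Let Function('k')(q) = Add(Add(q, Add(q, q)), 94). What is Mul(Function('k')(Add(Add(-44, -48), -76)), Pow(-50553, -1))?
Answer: Rational(10, 1233) ≈ 0.0081103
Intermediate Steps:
Function('k')(q) = Add(94, Mul(3, q)) (Function('k')(q) = Add(Add(q, Mul(2, q)), 94) = Add(Mul(3, q), 94) = Add(94, Mul(3, q)))
Mul(Function('k')(Add(Add(-44, -48), -76)), Pow(-50553, -1)) = Mul(Add(94, Mul(3, Add(Add(-44, -48), -76))), Pow(-50553, -1)) = Mul(Add(94, Mul(3, Add(-92, -76))), Rational(-1, 50553)) = Mul(Add(94, Mul(3, -168)), Rational(-1, 50553)) = Mul(Add(94, -504), Rational(-1, 50553)) = Mul(-410, Rational(-1, 50553)) = Rational(10, 1233)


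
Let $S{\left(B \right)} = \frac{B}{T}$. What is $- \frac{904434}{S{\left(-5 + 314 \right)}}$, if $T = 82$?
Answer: $- \frac{24721196}{103} \approx -2.4001 \cdot 10^{5}$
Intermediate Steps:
$S{\left(B \right)} = \frac{B}{82}$
$- \frac{904434}{S{\left(-5 + 314 \right)}} = - \frac{904434}{\frac{1}{82} \left(-5 + 314\right)} = - \frac{904434}{\frac{1}{82} \cdot 309} = - \frac{904434}{\frac{309}{82}} = \left(-904434\right) \frac{82}{309} = - \frac{24721196}{103}$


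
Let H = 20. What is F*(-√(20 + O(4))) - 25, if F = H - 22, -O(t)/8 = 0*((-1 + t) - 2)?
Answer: -25 + 4*√5 ≈ -16.056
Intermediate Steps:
O(t) = 0 (O(t) = -0*((-1 + t) - 2) = -0*(-3 + t) = -8*0 = 0)
F = -2 (F = 20 - 22 = -2)
F*(-√(20 + O(4))) - 25 = -(-2)*√(20 + 0) - 25 = -(-2)*√20 - 25 = -(-2)*2*√5 - 25 = -(-4)*√5 - 25 = 4*√5 - 25 = -25 + 4*√5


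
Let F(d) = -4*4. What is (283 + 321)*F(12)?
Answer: -9664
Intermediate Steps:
F(d) = -16
(283 + 321)*F(12) = (283 + 321)*(-16) = 604*(-16) = -9664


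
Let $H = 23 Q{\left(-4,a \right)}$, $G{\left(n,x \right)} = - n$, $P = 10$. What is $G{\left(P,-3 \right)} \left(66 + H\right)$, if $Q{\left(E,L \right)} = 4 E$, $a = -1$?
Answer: $3020$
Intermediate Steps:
$H = -368$ ($H = 23 \cdot 4 \left(-4\right) = 23 \left(-16\right) = -368$)
$G{\left(P,-3 \right)} \left(66 + H\right) = \left(-1\right) 10 \left(66 - 368\right) = \left(-10\right) \left(-302\right) = 3020$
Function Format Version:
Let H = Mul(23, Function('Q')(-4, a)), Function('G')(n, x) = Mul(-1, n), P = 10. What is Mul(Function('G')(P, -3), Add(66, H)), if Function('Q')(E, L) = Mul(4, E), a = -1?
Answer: 3020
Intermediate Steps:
H = -368 (H = Mul(23, Mul(4, -4)) = Mul(23, -16) = -368)
Mul(Function('G')(P, -3), Add(66, H)) = Mul(Mul(-1, 10), Add(66, -368)) = Mul(-10, -302) = 3020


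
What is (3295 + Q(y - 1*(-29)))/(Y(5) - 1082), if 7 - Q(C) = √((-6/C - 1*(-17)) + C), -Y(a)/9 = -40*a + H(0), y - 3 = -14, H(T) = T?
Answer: 1651/359 - √78/1077 ≈ 4.5907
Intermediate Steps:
y = -11 (y = 3 - 14 = -11)
Y(a) = 360*a (Y(a) = -9*(-40*a + 0) = -(-360)*a = 360*a)
Q(C) = 7 - √(17 + C - 6/C) (Q(C) = 7 - √((-6/C - 1*(-17)) + C) = 7 - √((-6/C + 17) + C) = 7 - √((17 - 6/C) + C) = 7 - √(17 + C - 6/C))
(3295 + Q(y - 1*(-29)))/(Y(5) - 1082) = (3295 + (7 - √(17 + (-11 - 1*(-29)) - 6/(-11 - 1*(-29)))))/(360*5 - 1082) = (3295 + (7 - √(17 + (-11 + 29) - 6/(-11 + 29))))/(1800 - 1082) = (3295 + (7 - √(17 + 18 - 6/18)))/718 = (3295 + (7 - √(17 + 18 - 6*1/18)))*(1/718) = (3295 + (7 - √(17 + 18 - ⅓)))*(1/718) = (3295 + (7 - √(104/3)))*(1/718) = (3295 + (7 - 2*√78/3))*(1/718) = (3302 - 2*√78/3)*(1/718) = 1651/359 - √78/1077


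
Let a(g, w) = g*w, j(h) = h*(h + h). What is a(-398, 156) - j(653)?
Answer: -914906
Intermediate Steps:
j(h) = 2*h**2 (j(h) = h*(2*h) = 2*h**2)
a(-398, 156) - j(653) = -398*156 - 2*653**2 = -62088 - 2*426409 = -62088 - 1*852818 = -62088 - 852818 = -914906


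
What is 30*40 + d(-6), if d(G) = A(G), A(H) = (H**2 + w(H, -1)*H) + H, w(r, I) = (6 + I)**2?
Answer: 1080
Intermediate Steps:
A(H) = H**2 + 26*H (A(H) = (H**2 + (6 - 1)**2*H) + H = (H**2 + 5**2*H) + H = (H**2 + 25*H) + H = H**2 + 26*H)
d(G) = G*(26 + G)
30*40 + d(-6) = 30*40 - 6*(26 - 6) = 1200 - 6*20 = 1200 - 120 = 1080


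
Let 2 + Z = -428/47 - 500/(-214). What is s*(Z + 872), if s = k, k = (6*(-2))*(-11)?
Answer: 573036288/5029 ≈ 1.1395e+5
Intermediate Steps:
k = 132 (k = -12*(-11) = 132)
Z = -44104/5029 (Z = -2 + (-428/47 - 500/(-214)) = -2 + (-428*1/47 - 500*(-1/214)) = -2 + (-428/47 + 250/107) = -2 - 34046/5029 = -44104/5029 ≈ -8.7699)
s = 132
s*(Z + 872) = 132*(-44104/5029 + 872) = 132*(4341184/5029) = 573036288/5029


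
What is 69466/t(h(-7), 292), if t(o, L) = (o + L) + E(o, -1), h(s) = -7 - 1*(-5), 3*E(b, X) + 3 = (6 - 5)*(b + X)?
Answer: 34733/144 ≈ 241.20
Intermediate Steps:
E(b, X) = -1 + X/3 + b/3 (E(b, X) = -1 + ((6 - 5)*(b + X))/3 = -1 + (1*(X + b))/3 = -1 + (X + b)/3 = -1 + (X/3 + b/3) = -1 + X/3 + b/3)
h(s) = -2 (h(s) = -7 + 5 = -2)
t(o, L) = -4/3 + L + 4*o/3 (t(o, L) = (o + L) + (-1 + (⅓)*(-1) + o/3) = (L + o) + (-1 - ⅓ + o/3) = (L + o) + (-4/3 + o/3) = -4/3 + L + 4*o/3)
69466/t(h(-7), 292) = 69466/(-4/3 + 292 + (4/3)*(-2)) = 69466/(-4/3 + 292 - 8/3) = 69466/288 = 69466*(1/288) = 34733/144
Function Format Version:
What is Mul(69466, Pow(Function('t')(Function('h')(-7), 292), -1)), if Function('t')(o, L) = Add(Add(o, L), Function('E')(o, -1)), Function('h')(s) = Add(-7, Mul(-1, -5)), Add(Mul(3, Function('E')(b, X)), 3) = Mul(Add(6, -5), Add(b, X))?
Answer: Rational(34733, 144) ≈ 241.20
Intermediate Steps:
Function('E')(b, X) = Add(-1, Mul(Rational(1, 3), X), Mul(Rational(1, 3), b)) (Function('E')(b, X) = Add(-1, Mul(Rational(1, 3), Mul(Add(6, -5), Add(b, X)))) = Add(-1, Mul(Rational(1, 3), Mul(1, Add(X, b)))) = Add(-1, Mul(Rational(1, 3), Add(X, b))) = Add(-1, Add(Mul(Rational(1, 3), X), Mul(Rational(1, 3), b))) = Add(-1, Mul(Rational(1, 3), X), Mul(Rational(1, 3), b)))
Function('h')(s) = -2 (Function('h')(s) = Add(-7, 5) = -2)
Function('t')(o, L) = Add(Rational(-4, 3), L, Mul(Rational(4, 3), o)) (Function('t')(o, L) = Add(Add(o, L), Add(-1, Mul(Rational(1, 3), -1), Mul(Rational(1, 3), o))) = Add(Add(L, o), Add(-1, Rational(-1, 3), Mul(Rational(1, 3), o))) = Add(Add(L, o), Add(Rational(-4, 3), Mul(Rational(1, 3), o))) = Add(Rational(-4, 3), L, Mul(Rational(4, 3), o)))
Mul(69466, Pow(Function('t')(Function('h')(-7), 292), -1)) = Mul(69466, Pow(Add(Rational(-4, 3), 292, Mul(Rational(4, 3), -2)), -1)) = Mul(69466, Pow(Add(Rational(-4, 3), 292, Rational(-8, 3)), -1)) = Mul(69466, Pow(288, -1)) = Mul(69466, Rational(1, 288)) = Rational(34733, 144)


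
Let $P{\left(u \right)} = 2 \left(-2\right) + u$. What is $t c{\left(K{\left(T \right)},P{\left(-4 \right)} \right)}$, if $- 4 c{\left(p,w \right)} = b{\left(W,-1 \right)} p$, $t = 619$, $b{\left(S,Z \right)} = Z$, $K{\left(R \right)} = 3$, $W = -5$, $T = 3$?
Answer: $\frac{1857}{4} \approx 464.25$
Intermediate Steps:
$P{\left(u \right)} = -4 + u$
$c{\left(p,w \right)} = \frac{p}{4}$ ($c{\left(p,w \right)} = - \frac{\left(-1\right) p}{4} = \frac{p}{4}$)
$t c{\left(K{\left(T \right)},P{\left(-4 \right)} \right)} = 619 \cdot \frac{1}{4} \cdot 3 = 619 \cdot \frac{3}{4} = \frac{1857}{4}$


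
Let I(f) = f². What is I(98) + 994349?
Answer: 1003953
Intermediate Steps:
I(98) + 994349 = 98² + 994349 = 9604 + 994349 = 1003953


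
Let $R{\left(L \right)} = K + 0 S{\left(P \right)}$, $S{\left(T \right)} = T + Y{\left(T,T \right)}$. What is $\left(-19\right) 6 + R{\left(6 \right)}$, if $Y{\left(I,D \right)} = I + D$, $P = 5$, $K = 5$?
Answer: $-109$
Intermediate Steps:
$Y{\left(I,D \right)} = D + I$
$S{\left(T \right)} = 3 T$ ($S{\left(T \right)} = T + \left(T + T\right) = T + 2 T = 3 T$)
$R{\left(L \right)} = 5$ ($R{\left(L \right)} = 5 + 0 \cdot 3 \cdot 5 = 5 + 0 \cdot 15 = 5 + 0 = 5$)
$\left(-19\right) 6 + R{\left(6 \right)} = \left(-19\right) 6 + 5 = -114 + 5 = -109$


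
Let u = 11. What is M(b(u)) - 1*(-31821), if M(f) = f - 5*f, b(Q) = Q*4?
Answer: 31645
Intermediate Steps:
b(Q) = 4*Q
M(f) = -4*f
M(b(u)) - 1*(-31821) = -16*11 - 1*(-31821) = -4*44 + 31821 = -176 + 31821 = 31645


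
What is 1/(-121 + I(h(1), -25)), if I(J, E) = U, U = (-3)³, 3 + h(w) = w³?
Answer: -1/148 ≈ -0.0067568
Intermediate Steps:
h(w) = -3 + w³
U = -27
I(J, E) = -27
1/(-121 + I(h(1), -25)) = 1/(-121 - 27) = 1/(-148) = -1/148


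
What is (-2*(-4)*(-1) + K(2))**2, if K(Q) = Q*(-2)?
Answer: 144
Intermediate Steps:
K(Q) = -2*Q
(-2*(-4)*(-1) + K(2))**2 = (-2*(-4)*(-1) - 2*2)**2 = (8*(-1) - 4)**2 = (-8 - 4)**2 = (-12)**2 = 144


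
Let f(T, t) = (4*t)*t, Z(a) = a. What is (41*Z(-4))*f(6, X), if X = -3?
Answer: -5904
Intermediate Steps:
f(T, t) = 4*t²
(41*Z(-4))*f(6, X) = (41*(-4))*(4*(-3)²) = -656*9 = -164*36 = -5904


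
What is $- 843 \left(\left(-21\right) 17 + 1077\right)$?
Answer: $-606960$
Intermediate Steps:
$- 843 \left(\left(-21\right) 17 + 1077\right) = - 843 \left(-357 + 1077\right) = \left(-843\right) 720 = -606960$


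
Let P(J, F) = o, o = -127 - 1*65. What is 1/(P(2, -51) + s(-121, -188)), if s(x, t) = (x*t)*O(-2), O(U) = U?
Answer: -1/45688 ≈ -2.1888e-5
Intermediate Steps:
s(x, t) = -2*t*x (s(x, t) = (x*t)*(-2) = (t*x)*(-2) = -2*t*x)
o = -192 (o = -127 - 65 = -192)
P(J, F) = -192
1/(P(2, -51) + s(-121, -188)) = 1/(-192 - 2*(-188)*(-121)) = 1/(-192 - 45496) = 1/(-45688) = -1/45688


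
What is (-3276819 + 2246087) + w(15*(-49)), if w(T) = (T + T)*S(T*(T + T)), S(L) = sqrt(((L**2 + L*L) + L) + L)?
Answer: -1030732 - 2160900*sqrt(1080451) ≈ -2.2472e+9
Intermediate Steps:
S(L) = sqrt(2*L + 2*L**2) (S(L) = sqrt(((L**2 + L**2) + L) + L) = sqrt((2*L**2 + L) + L) = sqrt((L + 2*L**2) + L) = sqrt(2*L + 2*L**2))
w(T) = 4*T*sqrt(T**2*(1 + 2*T**2)) (w(T) = (T + T)*(sqrt(2)*sqrt((T*(T + T))*(1 + T*(T + T)))) = (2*T)*(sqrt(2)*sqrt((T*(2*T))*(1 + T*(2*T)))) = (2*T)*(sqrt(2)*sqrt((2*T**2)*(1 + 2*T**2))) = (2*T)*(sqrt(2)*sqrt(2*T**2*(1 + 2*T**2))) = (2*T)*(sqrt(2)*(sqrt(2)*sqrt(T**2*(1 + 2*T**2)))) = (2*T)*(2*sqrt(T**2*(1 + 2*T**2))) = 4*T*sqrt(T**2*(1 + 2*T**2)))
(-3276819 + 2246087) + w(15*(-49)) = (-3276819 + 2246087) + 4*(15*(-49))*sqrt((15*(-49))**2 + 2*(15*(-49))**4) = -1030732 + 4*(-735)*sqrt((-735)**2 + 2*(-735)**4) = -1030732 + 4*(-735)*sqrt(540225 + 2*291843050625) = -1030732 + 4*(-735)*sqrt(540225 + 583686101250) = -1030732 + 4*(-735)*sqrt(583686641475) = -1030732 + 4*(-735)*(735*sqrt(1080451)) = -1030732 - 2160900*sqrt(1080451)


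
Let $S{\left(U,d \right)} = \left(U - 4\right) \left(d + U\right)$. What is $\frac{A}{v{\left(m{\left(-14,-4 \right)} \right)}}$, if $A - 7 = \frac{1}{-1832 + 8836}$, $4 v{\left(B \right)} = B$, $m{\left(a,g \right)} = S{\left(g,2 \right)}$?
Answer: $\frac{49029}{28016} \approx 1.75$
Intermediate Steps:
$S{\left(U,d \right)} = \left(-4 + U\right) \left(U + d\right)$
$m{\left(a,g \right)} = -8 + g^{2} - 2 g$ ($m{\left(a,g \right)} = g^{2} - 4 g - 8 + g 2 = g^{2} - 4 g - 8 + 2 g = -8 + g^{2} - 2 g$)
$v{\left(B \right)} = \frac{B}{4}$
$A = \frac{49029}{7004}$ ($A = 7 + \frac{1}{-1832 + 8836} = 7 + \frac{1}{7004} = \frac{49029}{7004} \approx 7.0001$)
$\frac{A}{v{\left(m{\left(-14,-4 \right)} \right)}} = \frac{49029}{7004 \frac{-8 + \left(-4\right)^{2} - -8}{4}} = \frac{49029}{7004 \frac{-8 + 16 + 8}{4}} = \frac{49029}{7004 \cdot \frac{1}{4} \cdot 16} = \frac{49029}{7004 \cdot 4} = \frac{49029}{7004} \cdot \frac{1}{4} = \frac{49029}{28016}$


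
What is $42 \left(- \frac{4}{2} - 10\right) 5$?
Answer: $-2520$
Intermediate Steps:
$42 \left(- \frac{4}{2} - 10\right) 5 = 42 \left(\left(-4\right) \frac{1}{2} - 10\right) 5 = 42 \left(-2 - 10\right) 5 = 42 \left(-12\right) 5 = \left(-504\right) 5 = -2520$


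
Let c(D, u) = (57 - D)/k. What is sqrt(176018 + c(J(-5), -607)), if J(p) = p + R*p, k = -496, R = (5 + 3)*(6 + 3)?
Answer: sqrt(2706439686)/124 ≈ 419.54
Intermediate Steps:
R = 72 (R = 8*9 = 72)
J(p) = 73*p (J(p) = p + 72*p = 73*p)
c(D, u) = -57/496 + D/496 (c(D, u) = (57 - D)/(-496) = (57 - D)*(-1/496) = -57/496 + D/496)
sqrt(176018 + c(J(-5), -607)) = sqrt(176018 + (-57/496 + (73*(-5))/496)) = sqrt(176018 + (-57/496 + (1/496)*(-365))) = sqrt(176018 + (-57/496 - 365/496)) = sqrt(176018 - 211/248) = sqrt(43652253/248) = sqrt(2706439686)/124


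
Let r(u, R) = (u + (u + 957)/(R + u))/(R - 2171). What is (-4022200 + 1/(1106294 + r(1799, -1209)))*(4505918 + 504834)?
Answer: -22231851554439163277305600/1103085215317 ≈ -2.0154e+13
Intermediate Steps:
r(u, R) = (u + (957 + u)/(R + u))/(-2171 + R)
(-4022200 + 1/(1106294 + r(1799, -1209)))*(4505918 + 504834) = (-4022200 + 1/(1106294 + (957 + 1799 + 1799² - 1209*1799)/((-1209)² - 2171*(-1209) - 2171*1799 - 1209*1799)))*(4505918 + 504834) = (-4022200 + 1/(1106294 + (957 + 1799 + 3236401 - 2174991)/(1461681 + 2624739 - 3905629 - 2174991)))*5010752 = (-4022200 + 1/(1106294 + 1064166/(-1994200)))*5010752 = (-4022200 + 1/(1106294 - 1/1994200*1064166))*5010752 = (-4022200 + 1/(1106294 - 532083/997100))*5010752 = (-4022200 + 1/(1103085215317/997100))*5010752 = (-4022200 + 997100/1103085215317)*5010752 = -4436829353047040300/1103085215317*5010752 = -22231851554439163277305600/1103085215317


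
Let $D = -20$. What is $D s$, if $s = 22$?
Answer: $-440$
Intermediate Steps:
$D s = \left(-20\right) 22 = -440$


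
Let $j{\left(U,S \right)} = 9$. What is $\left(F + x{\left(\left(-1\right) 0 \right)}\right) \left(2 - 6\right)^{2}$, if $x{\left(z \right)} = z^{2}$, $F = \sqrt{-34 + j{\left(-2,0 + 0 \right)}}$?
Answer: $80 i \approx 80.0 i$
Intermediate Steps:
$F = 5 i$ ($F = \sqrt{-34 + 9} = \sqrt{-25} = 5 i \approx 5.0 i$)
$\left(F + x{\left(\left(-1\right) 0 \right)}\right) \left(2 - 6\right)^{2} = \left(5 i + \left(\left(-1\right) 0\right)^{2}\right) \left(2 - 6\right)^{2} = \left(5 i + 0^{2}\right) \left(-4\right)^{2} = \left(5 i + 0\right) 16 = 5 i 16 = 80 i$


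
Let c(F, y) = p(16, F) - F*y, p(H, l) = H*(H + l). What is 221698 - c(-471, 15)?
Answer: 221913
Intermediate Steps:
c(F, y) = 256 + 16*F - F*y (c(F, y) = 16*(16 + F) - F*y = (256 + 16*F) - F*y = 256 + 16*F - F*y)
221698 - c(-471, 15) = 221698 - (256 + 16*(-471) - 1*(-471)*15) = 221698 - (256 - 7536 + 7065) = 221698 - 1*(-215) = 221698 + 215 = 221913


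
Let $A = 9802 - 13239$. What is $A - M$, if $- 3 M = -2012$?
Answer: $- \frac{12323}{3} \approx -4107.7$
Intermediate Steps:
$M = \frac{2012}{3}$ ($M = \left(- \frac{1}{3}\right) \left(-2012\right) = \frac{2012}{3} \approx 670.67$)
$A = -3437$
$A - M = -3437 - \frac{2012}{3} = - \frac{12323}{3}$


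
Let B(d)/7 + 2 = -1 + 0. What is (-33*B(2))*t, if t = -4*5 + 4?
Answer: -11088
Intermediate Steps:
B(d) = -21 (B(d) = -14 + 7*(-1 + 0) = -14 + 7*(-1) = -14 - 7 = -21)
t = -16 (t = -20 + 4 = -16)
(-33*B(2))*t = -33*(-21)*(-16) = 693*(-16) = -11088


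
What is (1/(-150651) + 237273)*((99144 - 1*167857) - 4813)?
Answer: -2628217362849772/150651 ≈ -1.7446e+10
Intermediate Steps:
(1/(-150651) + 237273)*((99144 - 1*167857) - 4813) = (-1/150651 + 237273)*((99144 - 167857) - 4813) = 35745414722*(-68713 - 4813)/150651 = (35745414722/150651)*(-73526) = -2628217362849772/150651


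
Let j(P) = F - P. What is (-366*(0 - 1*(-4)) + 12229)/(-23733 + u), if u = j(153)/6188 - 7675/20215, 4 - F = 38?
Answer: -1218641060/2686716933 ≈ -0.45358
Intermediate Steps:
F = -34 (F = 4 - 1*38 = 4 - 38 = -34)
j(P) = -34 - P
u = -46401/113204 (u = (-34 - 1*153)/6188 - 7675/20215 = (-34 - 153)*(1/6188) - 7675*1/20215 = -187*1/6188 - 1535/4043 = -11/364 - 1535/4043 = -46401/113204 ≈ -0.40989)
(-366*(0 - 1*(-4)) + 12229)/(-23733 + u) = (-366*(0 - 1*(-4)) + 12229)/(-23733 - 46401/113204) = (-366*(0 + 4) + 12229)/(-2686716933/113204) = (-366*4 + 12229)*(-113204/2686716933) = (-1464 + 12229)*(-113204/2686716933) = 10765*(-113204/2686716933) = -1218641060/2686716933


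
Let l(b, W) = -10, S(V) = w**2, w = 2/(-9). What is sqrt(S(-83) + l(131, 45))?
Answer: I*sqrt(806)/9 ≈ 3.1545*I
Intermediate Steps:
w = -2/9 (w = 2*(-1/9) = -2/9 ≈ -0.22222)
S(V) = 4/81 (S(V) = (-2/9)**2 = 4/81)
sqrt(S(-83) + l(131, 45)) = sqrt(4/81 - 10) = sqrt(-806/81) = I*sqrt(806)/9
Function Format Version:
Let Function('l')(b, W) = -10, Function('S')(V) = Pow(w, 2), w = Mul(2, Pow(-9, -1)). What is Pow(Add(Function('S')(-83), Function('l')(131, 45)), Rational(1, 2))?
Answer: Mul(Rational(1, 9), I, Pow(806, Rational(1, 2))) ≈ Mul(3.1545, I)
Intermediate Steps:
w = Rational(-2, 9) (w = Mul(2, Rational(-1, 9)) = Rational(-2, 9) ≈ -0.22222)
Function('S')(V) = Rational(4, 81) (Function('S')(V) = Pow(Rational(-2, 9), 2) = Rational(4, 81))
Pow(Add(Function('S')(-83), Function('l')(131, 45)), Rational(1, 2)) = Pow(Add(Rational(4, 81), -10), Rational(1, 2)) = Pow(Rational(-806, 81), Rational(1, 2)) = Mul(Rational(1, 9), I, Pow(806, Rational(1, 2)))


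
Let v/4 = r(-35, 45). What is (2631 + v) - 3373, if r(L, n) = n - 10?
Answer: -602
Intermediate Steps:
r(L, n) = -10 + n
v = 140 (v = 4*(-10 + 45) = 4*35 = 140)
(2631 + v) - 3373 = (2631 + 140) - 3373 = 2771 - 3373 = -602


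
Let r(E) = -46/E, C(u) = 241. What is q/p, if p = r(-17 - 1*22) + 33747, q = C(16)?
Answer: 9399/1316179 ≈ 0.0071411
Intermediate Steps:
q = 241
p = 1316179/39 (p = -46/(-17 - 1*22) + 33747 = -46/(-17 - 22) + 33747 = -46/(-39) + 33747 = -46*(-1/39) + 33747 = 46/39 + 33747 = 1316179/39 ≈ 33748.)
q/p = 241/(1316179/39) = 241*(39/1316179) = 9399/1316179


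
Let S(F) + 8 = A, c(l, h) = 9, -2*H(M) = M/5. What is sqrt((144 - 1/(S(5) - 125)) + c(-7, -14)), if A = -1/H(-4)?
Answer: sqrt(11237015)/271 ≈ 12.370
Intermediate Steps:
H(M) = -M/10 (H(M) = -M/(2*5) = -M/10)
A = -5/2 (A = -1/((-1/10*(-4))) = -1/2/5 = -1*5/2 = -5/2 ≈ -2.5000)
S(F) = -21/2 (S(F) = -8 - 5/2 = -21/2)
sqrt((144 - 1/(S(5) - 125)) + c(-7, -14)) = sqrt((144 - 1/(-21/2 - 125)) + 9) = sqrt((144 - 1/(-271/2)) + 9) = sqrt((144 - 1*(-2/271)) + 9) = sqrt((144 + 2/271) + 9) = sqrt(39026/271 + 9) = sqrt(41465/271) = sqrt(11237015)/271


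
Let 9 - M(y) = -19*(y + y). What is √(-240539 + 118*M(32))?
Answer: I*√95989 ≈ 309.82*I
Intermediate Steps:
M(y) = 9 + 38*y (M(y) = 9 - (-19)*(y + y) = 9 - (-19)*2*y = 9 - (-38)*y = 9 + 38*y)
√(-240539 + 118*M(32)) = √(-240539 + 118*(9 + 38*32)) = √(-240539 + 118*(9 + 1216)) = √(-240539 + 118*1225) = √(-240539 + 144550) = √(-95989) = I*√95989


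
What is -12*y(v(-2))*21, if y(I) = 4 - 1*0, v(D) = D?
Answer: -1008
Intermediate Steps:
y(I) = 4 (y(I) = 4 + 0 = 4)
-12*y(v(-2))*21 = -12*4*21 = -48*21 = -1008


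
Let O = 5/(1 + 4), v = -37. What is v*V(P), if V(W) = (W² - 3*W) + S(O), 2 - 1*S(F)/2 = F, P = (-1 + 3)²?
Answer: -222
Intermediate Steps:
P = 4 (P = 2² = 4)
O = 1 (O = 5/5 = 5*(⅕) = 1)
S(F) = 4 - 2*F
V(W) = 2 + W² - 3*W (V(W) = (W² - 3*W) + (4 - 2*1) = (W² - 3*W) + (4 - 2) = (W² - 3*W) + 2 = 2 + W² - 3*W)
v*V(P) = -37*(2 + 4² - 3*4) = -37*(2 + 16 - 12) = -37*6 = -222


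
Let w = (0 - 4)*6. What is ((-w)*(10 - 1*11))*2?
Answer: -48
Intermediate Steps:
w = -24 (w = -4*6 = -24)
((-w)*(10 - 1*11))*2 = ((-1*(-24))*(10 - 1*11))*2 = (24*(10 - 11))*2 = (24*(-1))*2 = -24*2 = -48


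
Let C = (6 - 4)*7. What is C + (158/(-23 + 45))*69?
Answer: 5605/11 ≈ 509.55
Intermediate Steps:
C = 14 (C = 2*7 = 14)
C + (158/(-23 + 45))*69 = 14 + (158/(-23 + 45))*69 = 14 + (158/22)*69 = 14 + (158*(1/22))*69 = 14 + (79/11)*69 = 14 + 5451/11 = 5605/11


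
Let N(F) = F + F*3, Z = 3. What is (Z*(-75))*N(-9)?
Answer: 8100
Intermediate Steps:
N(F) = 4*F (N(F) = F + 3*F = 4*F)
(Z*(-75))*N(-9) = (3*(-75))*(4*(-9)) = -225*(-36) = 8100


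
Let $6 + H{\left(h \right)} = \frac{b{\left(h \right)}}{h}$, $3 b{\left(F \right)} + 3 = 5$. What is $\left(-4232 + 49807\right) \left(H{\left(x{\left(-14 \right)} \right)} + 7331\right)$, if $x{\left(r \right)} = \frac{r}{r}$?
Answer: $\frac{1001601775}{3} \approx 3.3387 \cdot 10^{8}$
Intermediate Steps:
$b{\left(F \right)} = \frac{2}{3}$ ($b{\left(F \right)} = -1 + \frac{1}{3} \cdot 5 = -1 + \frac{5}{3} = \frac{2}{3}$)
$x{\left(r \right)} = 1$
$H{\left(h \right)} = -6 + \frac{2}{3 h}$
$\left(-4232 + 49807\right) \left(H{\left(x{\left(-14 \right)} \right)} + 7331\right) = \left(-4232 + 49807\right) \left(\left(-6 + \frac{2}{3 \cdot 1}\right) + 7331\right) = 45575 \left(\left(-6 + \frac{2}{3} \cdot 1\right) + 7331\right) = 45575 \left(\left(-6 + \frac{2}{3}\right) + 7331\right) = 45575 \left(- \frac{16}{3} + 7331\right) = 45575 \cdot \frac{21977}{3} = \frac{1001601775}{3}$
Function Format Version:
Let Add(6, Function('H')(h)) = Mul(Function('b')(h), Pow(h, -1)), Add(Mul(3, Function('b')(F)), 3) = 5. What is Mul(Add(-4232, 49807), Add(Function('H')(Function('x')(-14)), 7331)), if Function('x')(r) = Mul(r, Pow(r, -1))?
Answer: Rational(1001601775, 3) ≈ 3.3387e+8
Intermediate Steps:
Function('b')(F) = Rational(2, 3) (Function('b')(F) = Add(-1, Mul(Rational(1, 3), 5)) = Add(-1, Rational(5, 3)) = Rational(2, 3))
Function('x')(r) = 1
Function('H')(h) = Add(-6, Mul(Rational(2, 3), Pow(h, -1)))
Mul(Add(-4232, 49807), Add(Function('H')(Function('x')(-14)), 7331)) = Mul(Add(-4232, 49807), Add(Add(-6, Mul(Rational(2, 3), Pow(1, -1))), 7331)) = Mul(45575, Add(Add(-6, Mul(Rational(2, 3), 1)), 7331)) = Mul(45575, Add(Add(-6, Rational(2, 3)), 7331)) = Mul(45575, Add(Rational(-16, 3), 7331)) = Mul(45575, Rational(21977, 3)) = Rational(1001601775, 3)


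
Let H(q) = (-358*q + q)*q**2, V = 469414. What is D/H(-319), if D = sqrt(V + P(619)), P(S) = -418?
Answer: 2*sqrt(969)/1053531633 ≈ 5.9094e-8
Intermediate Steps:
D = 22*sqrt(969) (D = sqrt(469414 - 418) = sqrt(468996) = 22*sqrt(969) ≈ 684.83)
H(q) = -357*q**3 (H(q) = (-357*q)*q**2 = -357*q**3)
D/H(-319) = (22*sqrt(969))/((-357*(-319)**3)) = (22*sqrt(969))/((-357*(-32461759))) = (22*sqrt(969))/11588847963 = (22*sqrt(969))*(1/11588847963) = 2*sqrt(969)/1053531633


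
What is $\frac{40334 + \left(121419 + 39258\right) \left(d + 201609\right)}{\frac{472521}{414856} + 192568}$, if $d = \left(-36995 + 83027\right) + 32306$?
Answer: $\frac{18660672771833768}{79888462729} \approx 2.3358 \cdot 10^{5}$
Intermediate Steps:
$d = 78338$ ($d = 46032 + 32306 = 78338$)
$\frac{40334 + \left(121419 + 39258\right) \left(d + 201609\right)}{\frac{472521}{414856} + 192568} = \frac{40334 + \left(121419 + 39258\right) \left(78338 + 201609\right)}{\frac{472521}{414856} + 192568} = \frac{40334 + 160677 \cdot 279947}{472521 \cdot \frac{1}{414856} + 192568} = \frac{40334 + 44981044119}{\frac{472521}{414856} + 192568} = \frac{44981084453}{\frac{79888462729}{414856}} = 44981084453 \cdot \frac{414856}{79888462729} = \frac{18660672771833768}{79888462729}$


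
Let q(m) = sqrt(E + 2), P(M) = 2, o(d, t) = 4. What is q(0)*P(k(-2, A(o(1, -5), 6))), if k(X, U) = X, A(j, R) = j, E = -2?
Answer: 0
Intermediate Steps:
q(m) = 0 (q(m) = sqrt(-2 + 2) = sqrt(0) = 0)
q(0)*P(k(-2, A(o(1, -5), 6))) = 0*2 = 0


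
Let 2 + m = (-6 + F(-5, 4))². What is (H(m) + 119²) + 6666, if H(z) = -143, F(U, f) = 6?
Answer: 20684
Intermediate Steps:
m = -2 (m = -2 + (-6 + 6)² = -2 + 0² = -2 + 0 = -2)
(H(m) + 119²) + 6666 = (-143 + 119²) + 6666 = (-143 + 14161) + 6666 = 14018 + 6666 = 20684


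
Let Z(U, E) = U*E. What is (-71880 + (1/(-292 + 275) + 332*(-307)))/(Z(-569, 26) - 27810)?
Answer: 2954669/724268 ≈ 4.0795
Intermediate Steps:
Z(U, E) = E*U
(-71880 + (1/(-292 + 275) + 332*(-307)))/(Z(-569, 26) - 27810) = (-71880 + (1/(-292 + 275) + 332*(-307)))/(26*(-569) - 27810) = (-71880 + (1/(-17) - 101924))/(-14794 - 27810) = (-71880 + (-1/17 - 101924))/(-42604) = (-71880 - 1732709/17)*(-1/42604) = -2954669/17*(-1/42604) = 2954669/724268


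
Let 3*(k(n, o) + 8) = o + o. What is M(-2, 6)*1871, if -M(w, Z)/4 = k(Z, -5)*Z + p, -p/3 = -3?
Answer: 441556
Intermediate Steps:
k(n, o) = -8 + 2*o/3 (k(n, o) = -8 + (o + o)/3 = -8 + (2*o)/3 = -8 + 2*o/3)
p = 9 (p = -3*(-3) = 9)
M(w, Z) = -36 + 136*Z/3 (M(w, Z) = -4*((-8 + (⅔)*(-5))*Z + 9) = -4*((-8 - 10/3)*Z + 9) = -4*(-34*Z/3 + 9) = -4*(9 - 34*Z/3) = -36 + 136*Z/3)
M(-2, 6)*1871 = (-36 + (136/3)*6)*1871 = (-36 + 272)*1871 = 236*1871 = 441556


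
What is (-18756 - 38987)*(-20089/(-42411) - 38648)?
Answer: 94645410240577/42411 ≈ 2.2316e+9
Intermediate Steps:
(-18756 - 38987)*(-20089/(-42411) - 38648) = -57743*(-20089*(-1/42411) - 38648) = -57743*(20089/42411 - 38648) = -57743*(-1639080239/42411) = 94645410240577/42411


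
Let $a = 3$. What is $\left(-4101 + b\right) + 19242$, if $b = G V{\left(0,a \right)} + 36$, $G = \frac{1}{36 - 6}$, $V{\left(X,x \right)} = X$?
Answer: $15177$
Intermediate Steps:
$G = \frac{1}{30} \approx 0.033333$
$b = 36$ ($b = \frac{1}{30} \cdot 0 + 36 = 0 + 36 = 36$)
$\left(-4101 + b\right) + 19242 = \left(-4101 + 36\right) + 19242 = -4065 + 19242 = 15177$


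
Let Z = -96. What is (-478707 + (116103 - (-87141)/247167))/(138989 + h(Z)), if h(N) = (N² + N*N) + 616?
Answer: -29874551909/13020510393 ≈ -2.2944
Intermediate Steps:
h(N) = 616 + 2*N² (h(N) = (N² + N²) + 616 = 2*N² + 616 = 616 + 2*N²)
(-478707 + (116103 - (-87141)/247167))/(138989 + h(Z)) = (-478707 + (116103 - (-87141)/247167))/(138989 + (616 + 2*(-96)²)) = (-478707 + (116103 - (-87141)/247167))/(138989 + (616 + 2*9216)) = (-478707 + (116103 - 1*(-29047/82389)))/(138989 + (616 + 18432)) = (-478707 + (116103 + 29047/82389))/(138989 + 19048) = (-478707 + 9565639114/82389)/158037 = -29874551909/82389*1/158037 = -29874551909/13020510393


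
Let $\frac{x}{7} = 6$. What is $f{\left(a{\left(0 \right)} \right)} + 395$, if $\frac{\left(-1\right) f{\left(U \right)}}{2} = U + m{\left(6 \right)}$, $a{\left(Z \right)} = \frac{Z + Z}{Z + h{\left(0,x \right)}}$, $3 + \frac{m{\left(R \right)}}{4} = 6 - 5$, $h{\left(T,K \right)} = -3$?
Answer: $411$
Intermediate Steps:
$x = 42$ ($x = 7 \cdot 6 = 42$)
$m{\left(R \right)} = -8$ ($m{\left(R \right)} = -12 + 4 \left(6 - 5\right) = -12 + 4 \cdot 1 = -12 + 4 = -8$)
$a{\left(Z \right)} = \frac{2 Z}{-3 + Z}$ ($a{\left(Z \right)} = \frac{Z + Z}{Z - 3} = \frac{2 Z}{-3 + Z}$)
$f{\left(U \right)} = 16 - 2 U$ ($f{\left(U \right)} = - 2 \left(U - 8\right) = - 2 \left(-8 + U\right) = 16 - 2 U$)
$f{\left(a{\left(0 \right)} \right)} + 395 = \left(16 - 2 \cdot 2 \cdot 0 \frac{1}{-3 + 0}\right) + 395 = \left(16 - 2 \cdot 2 \cdot 0 \frac{1}{-3}\right) + 395 = \left(16 - 2 \cdot 2 \cdot 0 \left(- \frac{1}{3}\right)\right) + 395 = \left(16 - 0\right) + 395 = \left(16 + 0\right) + 395 = 16 + 395 = 411$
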